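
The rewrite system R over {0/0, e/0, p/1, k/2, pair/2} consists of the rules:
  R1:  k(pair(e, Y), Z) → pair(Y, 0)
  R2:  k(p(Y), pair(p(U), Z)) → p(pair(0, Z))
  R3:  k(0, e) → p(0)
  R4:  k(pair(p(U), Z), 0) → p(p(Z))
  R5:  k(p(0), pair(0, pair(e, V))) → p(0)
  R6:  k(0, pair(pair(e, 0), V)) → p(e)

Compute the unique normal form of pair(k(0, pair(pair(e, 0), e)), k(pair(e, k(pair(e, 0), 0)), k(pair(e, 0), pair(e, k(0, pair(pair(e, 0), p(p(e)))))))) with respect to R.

pair(p(e), pair(pair(0, 0), 0))

1. pair(k(0, pair(pair(e, 0), e)), k(pair(e, k(pair(e, 0), 0)), k(pair(e, 0), pair(e, k(0, pair(pair(e, 0), p(p(e))))))))  →  pair(p(e), k(pair(e, k(pair(e, 0), 0)), k(pair(e, 0), pair(e, k(0, pair(pair(e, 0), p(p(e))))))))   [R6 at 1]
2. pair(p(e), k(pair(e, k(pair(e, 0), 0)), k(pair(e, 0), pair(e, k(0, pair(pair(e, 0), p(p(e))))))))  →  pair(p(e), pair(k(pair(e, 0), 0), 0))   [R1 at 2]
3. pair(p(e), pair(k(pair(e, 0), 0), 0))  →  pair(p(e), pair(pair(0, 0), 0))   [R1 at 2.1]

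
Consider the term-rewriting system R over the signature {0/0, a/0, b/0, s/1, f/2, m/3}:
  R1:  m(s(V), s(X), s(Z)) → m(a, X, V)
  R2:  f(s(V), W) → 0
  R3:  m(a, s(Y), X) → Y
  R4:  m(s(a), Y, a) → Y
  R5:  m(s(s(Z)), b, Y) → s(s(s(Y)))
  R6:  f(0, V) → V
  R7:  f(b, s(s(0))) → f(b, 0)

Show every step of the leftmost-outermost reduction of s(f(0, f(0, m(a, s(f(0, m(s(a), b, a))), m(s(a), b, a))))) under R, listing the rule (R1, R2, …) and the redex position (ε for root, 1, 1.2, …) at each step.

s(b)

1. s(f(0, f(0, m(a, s(f(0, m(s(a), b, a))), m(s(a), b, a)))))  →  s(f(0, m(a, s(f(0, m(s(a), b, a))), m(s(a), b, a))))   [R6 at 1]
2. s(f(0, m(a, s(f(0, m(s(a), b, a))), m(s(a), b, a))))  →  s(m(a, s(f(0, m(s(a), b, a))), m(s(a), b, a)))   [R6 at 1]
3. s(m(a, s(f(0, m(s(a), b, a))), m(s(a), b, a)))  →  s(f(0, m(s(a), b, a)))   [R3 at 1]
4. s(f(0, m(s(a), b, a)))  →  s(m(s(a), b, a))   [R6 at 1]
5. s(m(s(a), b, a))  →  s(b)   [R4 at 1]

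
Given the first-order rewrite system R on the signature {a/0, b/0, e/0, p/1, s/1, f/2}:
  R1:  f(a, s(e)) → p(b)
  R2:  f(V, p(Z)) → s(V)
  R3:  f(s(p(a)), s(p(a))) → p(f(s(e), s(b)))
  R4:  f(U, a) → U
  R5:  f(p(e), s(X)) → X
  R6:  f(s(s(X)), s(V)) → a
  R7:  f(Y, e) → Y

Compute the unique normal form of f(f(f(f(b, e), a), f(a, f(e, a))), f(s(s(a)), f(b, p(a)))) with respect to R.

b

1. f(f(f(f(b, e), a), f(a, f(e, a))), f(s(s(a)), f(b, p(a))))  →  f(f(f(b, e), f(a, f(e, a))), f(s(s(a)), f(b, p(a))))   [R4 at 1.1]
2. f(f(f(b, e), f(a, f(e, a))), f(s(s(a)), f(b, p(a))))  →  f(f(b, f(a, f(e, a))), f(s(s(a)), f(b, p(a))))   [R7 at 1.1]
3. f(f(b, f(a, f(e, a))), f(s(s(a)), f(b, p(a))))  →  f(f(b, f(a, e)), f(s(s(a)), f(b, p(a))))   [R4 at 1.2.2]
4. f(f(b, f(a, e)), f(s(s(a)), f(b, p(a))))  →  f(f(b, a), f(s(s(a)), f(b, p(a))))   [R7 at 1.2]
5. f(f(b, a), f(s(s(a)), f(b, p(a))))  →  f(b, f(s(s(a)), f(b, p(a))))   [R4 at 1]
6. f(b, f(s(s(a)), f(b, p(a))))  →  f(b, f(s(s(a)), s(b)))   [R2 at 2.2]
7. f(b, f(s(s(a)), s(b)))  →  f(b, a)   [R6 at 2]
8. f(b, a)  →  b   [R4 at ε]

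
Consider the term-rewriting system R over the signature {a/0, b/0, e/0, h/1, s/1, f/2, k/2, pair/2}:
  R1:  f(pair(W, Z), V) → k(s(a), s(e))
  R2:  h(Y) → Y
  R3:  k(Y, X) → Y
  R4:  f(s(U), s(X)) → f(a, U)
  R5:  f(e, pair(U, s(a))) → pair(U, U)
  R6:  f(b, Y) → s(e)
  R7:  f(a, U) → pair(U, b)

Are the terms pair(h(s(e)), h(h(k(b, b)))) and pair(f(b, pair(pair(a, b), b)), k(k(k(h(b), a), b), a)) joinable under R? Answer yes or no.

Reduce t₁ = pair(h(s(e)), h(h(k(b, b)))):
1. pair(h(s(e)), h(h(k(b, b))))  →  pair(s(e), h(h(k(b, b))))   [R2 at 1]
2. pair(s(e), h(h(k(b, b))))  →  pair(s(e), h(k(b, b)))   [R2 at 2]
3. pair(s(e), h(k(b, b)))  →  pair(s(e), k(b, b))   [R2 at 2]
4. pair(s(e), k(b, b))  →  pair(s(e), b)   [R3 at 2]

Reduce t₂ = pair(f(b, pair(pair(a, b), b)), k(k(k(h(b), a), b), a)):
1. pair(f(b, pair(pair(a, b), b)), k(k(k(h(b), a), b), a))  →  pair(s(e), k(k(k(h(b), a), b), a))   [R6 at 1]
2. pair(s(e), k(k(k(h(b), a), b), a))  →  pair(s(e), k(k(h(b), a), b))   [R3 at 2]
3. pair(s(e), k(k(h(b), a), b))  →  pair(s(e), k(h(b), a))   [R3 at 2]
4. pair(s(e), k(h(b), a))  →  pair(s(e), h(b))   [R3 at 2]
5. pair(s(e), h(b))  →  pair(s(e), b)   [R2 at 2]

yes — NF(t₁) = pair(s(e), b), NF(t₂) = pair(s(e), b)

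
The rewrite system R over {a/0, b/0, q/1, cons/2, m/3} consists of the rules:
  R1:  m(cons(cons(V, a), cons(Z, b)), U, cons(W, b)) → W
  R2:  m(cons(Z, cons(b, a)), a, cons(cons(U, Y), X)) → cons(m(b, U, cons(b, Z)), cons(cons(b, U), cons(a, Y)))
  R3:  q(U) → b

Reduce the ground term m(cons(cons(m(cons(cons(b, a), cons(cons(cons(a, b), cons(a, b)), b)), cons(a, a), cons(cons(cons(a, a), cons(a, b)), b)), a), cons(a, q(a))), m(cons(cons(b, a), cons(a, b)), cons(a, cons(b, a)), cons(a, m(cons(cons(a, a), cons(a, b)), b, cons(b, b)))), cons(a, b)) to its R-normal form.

a

1. m(cons(cons(m(cons(cons(b, a), cons(cons(cons(a, b), cons(a, b)), b)), cons(a, a), cons(cons(cons(a, a), cons(a, b)), b)), a), cons(a, q(a))), m(cons(cons(b, a), cons(a, b)), cons(a, cons(b, a)), cons(a, m(cons(cons(a, a), cons(a, b)), b, cons(b, b)))), cons(a, b))  →  m(cons(cons(cons(cons(a, a), cons(a, b)), a), cons(a, q(a))), m(cons(cons(b, a), cons(a, b)), cons(a, cons(b, a)), cons(a, m(cons(cons(a, a), cons(a, b)), b, cons(b, b)))), cons(a, b))   [R1 at 1.1.1]
2. m(cons(cons(cons(cons(a, a), cons(a, b)), a), cons(a, q(a))), m(cons(cons(b, a), cons(a, b)), cons(a, cons(b, a)), cons(a, m(cons(cons(a, a), cons(a, b)), b, cons(b, b)))), cons(a, b))  →  m(cons(cons(cons(cons(a, a), cons(a, b)), a), cons(a, b)), m(cons(cons(b, a), cons(a, b)), cons(a, cons(b, a)), cons(a, m(cons(cons(a, a), cons(a, b)), b, cons(b, b)))), cons(a, b))   [R3 at 1.2.2]
3. m(cons(cons(cons(cons(a, a), cons(a, b)), a), cons(a, b)), m(cons(cons(b, a), cons(a, b)), cons(a, cons(b, a)), cons(a, m(cons(cons(a, a), cons(a, b)), b, cons(b, b)))), cons(a, b))  →  a   [R1 at ε]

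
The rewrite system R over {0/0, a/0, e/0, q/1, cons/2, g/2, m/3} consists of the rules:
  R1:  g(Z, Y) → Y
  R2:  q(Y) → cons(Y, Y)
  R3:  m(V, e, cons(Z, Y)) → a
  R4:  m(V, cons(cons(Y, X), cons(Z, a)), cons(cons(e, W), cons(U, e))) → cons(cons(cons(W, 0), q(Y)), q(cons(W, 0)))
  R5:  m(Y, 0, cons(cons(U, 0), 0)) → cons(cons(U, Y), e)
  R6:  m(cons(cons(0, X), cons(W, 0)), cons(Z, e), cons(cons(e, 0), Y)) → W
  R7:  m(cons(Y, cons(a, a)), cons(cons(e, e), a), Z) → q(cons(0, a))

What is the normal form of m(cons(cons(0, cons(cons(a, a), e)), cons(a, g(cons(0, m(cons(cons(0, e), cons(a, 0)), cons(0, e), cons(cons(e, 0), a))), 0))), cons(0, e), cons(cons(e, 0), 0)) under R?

1. m(cons(cons(0, cons(cons(a, a), e)), cons(a, g(cons(0, m(cons(cons(0, e), cons(a, 0)), cons(0, e), cons(cons(e, 0), a))), 0))), cons(0, e), cons(cons(e, 0), 0))  →  m(cons(cons(0, cons(cons(a, a), e)), cons(a, 0)), cons(0, e), cons(cons(e, 0), 0))   [R1 at 1.2.2]
2. m(cons(cons(0, cons(cons(a, a), e)), cons(a, 0)), cons(0, e), cons(cons(e, 0), 0))  →  a   [R6 at ε]

a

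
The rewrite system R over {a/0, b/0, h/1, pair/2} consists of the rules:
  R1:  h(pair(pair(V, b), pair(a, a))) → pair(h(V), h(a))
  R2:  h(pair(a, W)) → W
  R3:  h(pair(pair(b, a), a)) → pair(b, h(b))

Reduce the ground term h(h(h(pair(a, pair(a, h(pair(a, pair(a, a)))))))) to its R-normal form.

1. h(h(h(pair(a, pair(a, h(pair(a, pair(a, a))))))))  →  h(h(pair(a, h(pair(a, pair(a, a))))))   [R2 at 1.1]
2. h(h(pair(a, h(pair(a, pair(a, a))))))  →  h(h(pair(a, pair(a, a))))   [R2 at 1]
3. h(h(pair(a, pair(a, a))))  →  h(pair(a, a))   [R2 at 1]
4. h(pair(a, a))  →  a   [R2 at ε]

a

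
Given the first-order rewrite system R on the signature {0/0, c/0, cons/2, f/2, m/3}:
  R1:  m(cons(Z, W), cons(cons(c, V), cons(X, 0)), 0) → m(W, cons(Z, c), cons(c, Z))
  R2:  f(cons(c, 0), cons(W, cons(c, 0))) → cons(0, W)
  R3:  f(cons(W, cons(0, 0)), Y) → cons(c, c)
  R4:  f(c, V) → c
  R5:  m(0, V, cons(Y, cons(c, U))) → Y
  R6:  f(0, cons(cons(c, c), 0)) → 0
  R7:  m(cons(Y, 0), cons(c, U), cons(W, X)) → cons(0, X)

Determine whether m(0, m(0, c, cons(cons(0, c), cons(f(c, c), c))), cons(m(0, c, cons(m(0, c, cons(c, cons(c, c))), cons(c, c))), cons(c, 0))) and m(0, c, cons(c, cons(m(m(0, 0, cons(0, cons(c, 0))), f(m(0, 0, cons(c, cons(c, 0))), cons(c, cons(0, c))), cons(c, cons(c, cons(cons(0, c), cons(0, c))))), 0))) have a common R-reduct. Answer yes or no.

Reduce t₁ = m(0, m(0, c, cons(cons(0, c), cons(f(c, c), c))), cons(m(0, c, cons(m(0, c, cons(c, cons(c, c))), cons(c, c))), cons(c, 0))):
1. m(0, m(0, c, cons(cons(0, c), cons(f(c, c), c))), cons(m(0, c, cons(m(0, c, cons(c, cons(c, c))), cons(c, c))), cons(c, 0)))  →  m(0, c, cons(m(0, c, cons(c, cons(c, c))), cons(c, c)))   [R5 at ε]
2. m(0, c, cons(m(0, c, cons(c, cons(c, c))), cons(c, c)))  →  m(0, c, cons(c, cons(c, c)))   [R5 at ε]
3. m(0, c, cons(c, cons(c, c)))  →  c   [R5 at ε]

Reduce t₂ = m(0, c, cons(c, cons(m(m(0, 0, cons(0, cons(c, 0))), f(m(0, 0, cons(c, cons(c, 0))), cons(c, cons(0, c))), cons(c, cons(c, cons(cons(0, c), cons(0, c))))), 0))):
1. m(0, c, cons(c, cons(m(m(0, 0, cons(0, cons(c, 0))), f(m(0, 0, cons(c, cons(c, 0))), cons(c, cons(0, c))), cons(c, cons(c, cons(cons(0, c), cons(0, c))))), 0)))  →  m(0, c, cons(c, cons(m(0, f(m(0, 0, cons(c, cons(c, 0))), cons(c, cons(0, c))), cons(c, cons(c, cons(cons(0, c), cons(0, c))))), 0)))   [R5 at 3.2.1.1]
2. m(0, c, cons(c, cons(m(0, f(m(0, 0, cons(c, cons(c, 0))), cons(c, cons(0, c))), cons(c, cons(c, cons(cons(0, c), cons(0, c))))), 0)))  →  m(0, c, cons(c, cons(c, 0)))   [R5 at 3.2.1]
3. m(0, c, cons(c, cons(c, 0)))  →  c   [R5 at ε]

yes — NF(t₁) = c, NF(t₂) = c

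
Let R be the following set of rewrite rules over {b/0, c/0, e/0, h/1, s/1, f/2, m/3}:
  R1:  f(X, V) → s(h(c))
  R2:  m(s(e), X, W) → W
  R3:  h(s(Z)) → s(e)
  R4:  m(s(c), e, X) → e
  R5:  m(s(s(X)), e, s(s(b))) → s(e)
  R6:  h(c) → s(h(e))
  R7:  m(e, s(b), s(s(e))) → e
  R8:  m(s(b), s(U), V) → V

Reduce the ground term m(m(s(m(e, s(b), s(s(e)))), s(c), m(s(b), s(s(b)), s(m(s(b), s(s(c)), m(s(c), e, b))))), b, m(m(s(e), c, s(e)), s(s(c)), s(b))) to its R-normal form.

s(b)

1. m(m(s(m(e, s(b), s(s(e)))), s(c), m(s(b), s(s(b)), s(m(s(b), s(s(c)), m(s(c), e, b))))), b, m(m(s(e), c, s(e)), s(s(c)), s(b)))  →  m(m(s(e), s(c), m(s(b), s(s(b)), s(m(s(b), s(s(c)), m(s(c), e, b))))), b, m(m(s(e), c, s(e)), s(s(c)), s(b)))   [R7 at 1.1.1]
2. m(m(s(e), s(c), m(s(b), s(s(b)), s(m(s(b), s(s(c)), m(s(c), e, b))))), b, m(m(s(e), c, s(e)), s(s(c)), s(b)))  →  m(m(s(b), s(s(b)), s(m(s(b), s(s(c)), m(s(c), e, b)))), b, m(m(s(e), c, s(e)), s(s(c)), s(b)))   [R2 at 1]
3. m(m(s(b), s(s(b)), s(m(s(b), s(s(c)), m(s(c), e, b)))), b, m(m(s(e), c, s(e)), s(s(c)), s(b)))  →  m(s(m(s(b), s(s(c)), m(s(c), e, b))), b, m(m(s(e), c, s(e)), s(s(c)), s(b)))   [R8 at 1]
4. m(s(m(s(b), s(s(c)), m(s(c), e, b))), b, m(m(s(e), c, s(e)), s(s(c)), s(b)))  →  m(s(m(s(c), e, b)), b, m(m(s(e), c, s(e)), s(s(c)), s(b)))   [R8 at 1.1]
5. m(s(m(s(c), e, b)), b, m(m(s(e), c, s(e)), s(s(c)), s(b)))  →  m(s(e), b, m(m(s(e), c, s(e)), s(s(c)), s(b)))   [R4 at 1.1]
6. m(s(e), b, m(m(s(e), c, s(e)), s(s(c)), s(b)))  →  m(m(s(e), c, s(e)), s(s(c)), s(b))   [R2 at ε]
7. m(m(s(e), c, s(e)), s(s(c)), s(b))  →  m(s(e), s(s(c)), s(b))   [R2 at 1]
8. m(s(e), s(s(c)), s(b))  →  s(b)   [R2 at ε]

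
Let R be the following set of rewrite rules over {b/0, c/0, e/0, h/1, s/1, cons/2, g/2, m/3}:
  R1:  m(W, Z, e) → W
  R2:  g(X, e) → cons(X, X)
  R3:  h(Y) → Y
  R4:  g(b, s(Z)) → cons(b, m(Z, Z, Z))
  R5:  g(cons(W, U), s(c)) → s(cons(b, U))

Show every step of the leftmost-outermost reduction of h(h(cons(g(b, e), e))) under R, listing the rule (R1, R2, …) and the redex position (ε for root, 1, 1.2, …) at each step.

1. h(h(cons(g(b, e), e)))  →  h(cons(g(b, e), e))   [R3 at ε]
2. h(cons(g(b, e), e))  →  cons(g(b, e), e)   [R3 at ε]
3. cons(g(b, e), e)  →  cons(cons(b, b), e)   [R2 at 1]

cons(cons(b, b), e)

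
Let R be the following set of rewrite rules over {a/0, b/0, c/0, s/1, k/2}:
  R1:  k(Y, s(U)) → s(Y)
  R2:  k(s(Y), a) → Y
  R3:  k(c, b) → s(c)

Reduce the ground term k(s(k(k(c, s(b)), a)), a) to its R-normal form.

c

1. k(s(k(k(c, s(b)), a)), a)  →  k(k(c, s(b)), a)   [R2 at ε]
2. k(k(c, s(b)), a)  →  k(s(c), a)   [R1 at 1]
3. k(s(c), a)  →  c   [R2 at ε]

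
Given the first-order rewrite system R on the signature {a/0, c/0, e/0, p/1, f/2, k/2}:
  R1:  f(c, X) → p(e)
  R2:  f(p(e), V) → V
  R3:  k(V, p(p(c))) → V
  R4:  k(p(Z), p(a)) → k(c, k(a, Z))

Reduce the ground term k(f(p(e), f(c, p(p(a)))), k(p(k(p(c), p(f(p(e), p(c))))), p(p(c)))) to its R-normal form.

1. k(f(p(e), f(c, p(p(a)))), k(p(k(p(c), p(f(p(e), p(c))))), p(p(c))))  →  k(f(c, p(p(a))), k(p(k(p(c), p(f(p(e), p(c))))), p(p(c))))   [R2 at 1]
2. k(f(c, p(p(a))), k(p(k(p(c), p(f(p(e), p(c))))), p(p(c))))  →  k(p(e), k(p(k(p(c), p(f(p(e), p(c))))), p(p(c))))   [R1 at 1]
3. k(p(e), k(p(k(p(c), p(f(p(e), p(c))))), p(p(c))))  →  k(p(e), p(k(p(c), p(f(p(e), p(c))))))   [R3 at 2]
4. k(p(e), p(k(p(c), p(f(p(e), p(c))))))  →  k(p(e), p(k(p(c), p(p(c)))))   [R2 at 2.1.2.1]
5. k(p(e), p(k(p(c), p(p(c)))))  →  k(p(e), p(p(c)))   [R3 at 2.1]
6. k(p(e), p(p(c)))  →  p(e)   [R3 at ε]

p(e)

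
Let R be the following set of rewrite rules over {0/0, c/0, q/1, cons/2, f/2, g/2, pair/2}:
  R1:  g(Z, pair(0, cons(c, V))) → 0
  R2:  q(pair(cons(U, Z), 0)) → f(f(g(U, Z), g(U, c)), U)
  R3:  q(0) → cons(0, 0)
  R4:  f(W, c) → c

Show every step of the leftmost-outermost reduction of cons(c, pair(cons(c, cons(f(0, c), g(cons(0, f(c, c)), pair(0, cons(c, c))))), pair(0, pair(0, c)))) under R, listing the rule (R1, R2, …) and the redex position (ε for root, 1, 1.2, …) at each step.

cons(c, pair(cons(c, cons(c, 0)), pair(0, pair(0, c))))

1. cons(c, pair(cons(c, cons(f(0, c), g(cons(0, f(c, c)), pair(0, cons(c, c))))), pair(0, pair(0, c))))  →  cons(c, pair(cons(c, cons(c, g(cons(0, f(c, c)), pair(0, cons(c, c))))), pair(0, pair(0, c))))   [R4 at 2.1.2.1]
2. cons(c, pair(cons(c, cons(c, g(cons(0, f(c, c)), pair(0, cons(c, c))))), pair(0, pair(0, c))))  →  cons(c, pair(cons(c, cons(c, 0)), pair(0, pair(0, c))))   [R1 at 2.1.2.2]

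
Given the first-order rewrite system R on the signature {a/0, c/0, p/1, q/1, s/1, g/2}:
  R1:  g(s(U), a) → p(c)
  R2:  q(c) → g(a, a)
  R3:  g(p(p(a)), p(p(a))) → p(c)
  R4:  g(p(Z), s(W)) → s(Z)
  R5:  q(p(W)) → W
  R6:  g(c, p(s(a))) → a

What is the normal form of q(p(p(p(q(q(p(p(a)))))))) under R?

p(p(a))

1. q(p(p(p(q(q(p(p(a))))))))  →  p(p(q(q(p(p(a))))))   [R5 at ε]
2. p(p(q(q(p(p(a))))))  →  p(p(q(p(a))))   [R5 at 1.1.1]
3. p(p(q(p(a))))  →  p(p(a))   [R5 at 1.1]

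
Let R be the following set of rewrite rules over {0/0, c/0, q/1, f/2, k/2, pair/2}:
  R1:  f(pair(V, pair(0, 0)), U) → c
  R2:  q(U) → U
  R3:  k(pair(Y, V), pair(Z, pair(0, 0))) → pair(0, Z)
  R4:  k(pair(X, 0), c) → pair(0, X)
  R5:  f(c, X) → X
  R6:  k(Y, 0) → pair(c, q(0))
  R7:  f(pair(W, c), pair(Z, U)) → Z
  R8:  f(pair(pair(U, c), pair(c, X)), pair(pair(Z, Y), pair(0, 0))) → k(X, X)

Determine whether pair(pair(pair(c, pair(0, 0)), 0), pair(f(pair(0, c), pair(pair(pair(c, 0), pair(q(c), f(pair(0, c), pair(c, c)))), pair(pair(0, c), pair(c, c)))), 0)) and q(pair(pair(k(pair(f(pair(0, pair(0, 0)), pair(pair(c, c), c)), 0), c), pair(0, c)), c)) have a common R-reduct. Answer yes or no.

Reduce t₁ = pair(pair(pair(c, pair(0, 0)), 0), pair(f(pair(0, c), pair(pair(pair(c, 0), pair(q(c), f(pair(0, c), pair(c, c)))), pair(pair(0, c), pair(c, c)))), 0)):
1. pair(pair(pair(c, pair(0, 0)), 0), pair(f(pair(0, c), pair(pair(pair(c, 0), pair(q(c), f(pair(0, c), pair(c, c)))), pair(pair(0, c), pair(c, c)))), 0))  →  pair(pair(pair(c, pair(0, 0)), 0), pair(pair(pair(c, 0), pair(q(c), f(pair(0, c), pair(c, c)))), 0))   [R7 at 2.1]
2. pair(pair(pair(c, pair(0, 0)), 0), pair(pair(pair(c, 0), pair(q(c), f(pair(0, c), pair(c, c)))), 0))  →  pair(pair(pair(c, pair(0, 0)), 0), pair(pair(pair(c, 0), pair(c, f(pair(0, c), pair(c, c)))), 0))   [R2 at 2.1.2.1]
3. pair(pair(pair(c, pair(0, 0)), 0), pair(pair(pair(c, 0), pair(c, f(pair(0, c), pair(c, c)))), 0))  →  pair(pair(pair(c, pair(0, 0)), 0), pair(pair(pair(c, 0), pair(c, c)), 0))   [R7 at 2.1.2.2]

Reduce t₂ = q(pair(pair(k(pair(f(pair(0, pair(0, 0)), pair(pair(c, c), c)), 0), c), pair(0, c)), c)):
1. q(pair(pair(k(pair(f(pair(0, pair(0, 0)), pair(pair(c, c), c)), 0), c), pair(0, c)), c))  →  pair(pair(k(pair(f(pair(0, pair(0, 0)), pair(pair(c, c), c)), 0), c), pair(0, c)), c)   [R2 at ε]
2. pair(pair(k(pair(f(pair(0, pair(0, 0)), pair(pair(c, c), c)), 0), c), pair(0, c)), c)  →  pair(pair(pair(0, f(pair(0, pair(0, 0)), pair(pair(c, c), c))), pair(0, c)), c)   [R4 at 1.1]
3. pair(pair(pair(0, f(pair(0, pair(0, 0)), pair(pair(c, c), c))), pair(0, c)), c)  →  pair(pair(pair(0, c), pair(0, c)), c)   [R1 at 1.1.2]

no — NF(t₁) = pair(pair(pair(c, pair(0, 0)), 0), pair(pair(pair(c, 0), pair(c, c)), 0)), NF(t₂) = pair(pair(pair(0, c), pair(0, c)), c)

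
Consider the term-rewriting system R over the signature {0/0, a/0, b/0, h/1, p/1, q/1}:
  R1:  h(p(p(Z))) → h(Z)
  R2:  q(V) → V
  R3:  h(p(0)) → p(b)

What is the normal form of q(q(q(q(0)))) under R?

0

1. q(q(q(q(0))))  →  q(q(q(0)))   [R2 at ε]
2. q(q(q(0)))  →  q(q(0))   [R2 at ε]
3. q(q(0))  →  q(0)   [R2 at ε]
4. q(0)  →  0   [R2 at ε]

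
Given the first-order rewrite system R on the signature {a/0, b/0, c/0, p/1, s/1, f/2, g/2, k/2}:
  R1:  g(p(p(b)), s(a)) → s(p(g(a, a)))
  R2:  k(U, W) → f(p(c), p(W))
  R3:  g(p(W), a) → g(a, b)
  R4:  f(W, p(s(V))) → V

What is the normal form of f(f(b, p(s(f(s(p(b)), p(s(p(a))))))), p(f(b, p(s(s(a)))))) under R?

a

1. f(f(b, p(s(f(s(p(b)), p(s(p(a))))))), p(f(b, p(s(s(a))))))  →  f(f(s(p(b)), p(s(p(a)))), p(f(b, p(s(s(a))))))   [R4 at 1]
2. f(f(s(p(b)), p(s(p(a)))), p(f(b, p(s(s(a))))))  →  f(p(a), p(f(b, p(s(s(a))))))   [R4 at 1]
3. f(p(a), p(f(b, p(s(s(a))))))  →  f(p(a), p(s(a)))   [R4 at 2.1]
4. f(p(a), p(s(a)))  →  a   [R4 at ε]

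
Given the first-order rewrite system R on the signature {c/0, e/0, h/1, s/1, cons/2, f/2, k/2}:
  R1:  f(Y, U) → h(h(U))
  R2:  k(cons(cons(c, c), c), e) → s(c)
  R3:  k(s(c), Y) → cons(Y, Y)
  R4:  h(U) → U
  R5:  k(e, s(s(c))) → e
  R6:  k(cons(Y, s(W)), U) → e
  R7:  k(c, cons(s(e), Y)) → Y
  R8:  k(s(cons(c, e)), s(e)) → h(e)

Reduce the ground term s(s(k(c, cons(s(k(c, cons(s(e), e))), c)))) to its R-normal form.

1. s(s(k(c, cons(s(k(c, cons(s(e), e))), c))))  →  s(s(k(c, cons(s(e), c))))   [R7 at 1.1.2.1.1]
2. s(s(k(c, cons(s(e), c))))  →  s(s(c))   [R7 at 1.1]

s(s(c))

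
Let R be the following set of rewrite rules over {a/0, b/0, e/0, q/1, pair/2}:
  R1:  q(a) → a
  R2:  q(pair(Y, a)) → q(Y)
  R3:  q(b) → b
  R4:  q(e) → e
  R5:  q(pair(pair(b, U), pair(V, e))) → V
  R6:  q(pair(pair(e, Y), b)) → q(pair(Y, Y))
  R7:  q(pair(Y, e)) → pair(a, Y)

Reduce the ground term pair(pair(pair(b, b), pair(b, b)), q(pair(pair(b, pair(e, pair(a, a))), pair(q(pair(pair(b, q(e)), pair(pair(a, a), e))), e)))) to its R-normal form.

pair(pair(pair(b, b), pair(b, b)), pair(a, a))

1. pair(pair(pair(b, b), pair(b, b)), q(pair(pair(b, pair(e, pair(a, a))), pair(q(pair(pair(b, q(e)), pair(pair(a, a), e))), e))))  →  pair(pair(pair(b, b), pair(b, b)), q(pair(pair(b, q(e)), pair(pair(a, a), e))))   [R5 at 2]
2. pair(pair(pair(b, b), pair(b, b)), q(pair(pair(b, q(e)), pair(pair(a, a), e))))  →  pair(pair(pair(b, b), pair(b, b)), pair(a, a))   [R5 at 2]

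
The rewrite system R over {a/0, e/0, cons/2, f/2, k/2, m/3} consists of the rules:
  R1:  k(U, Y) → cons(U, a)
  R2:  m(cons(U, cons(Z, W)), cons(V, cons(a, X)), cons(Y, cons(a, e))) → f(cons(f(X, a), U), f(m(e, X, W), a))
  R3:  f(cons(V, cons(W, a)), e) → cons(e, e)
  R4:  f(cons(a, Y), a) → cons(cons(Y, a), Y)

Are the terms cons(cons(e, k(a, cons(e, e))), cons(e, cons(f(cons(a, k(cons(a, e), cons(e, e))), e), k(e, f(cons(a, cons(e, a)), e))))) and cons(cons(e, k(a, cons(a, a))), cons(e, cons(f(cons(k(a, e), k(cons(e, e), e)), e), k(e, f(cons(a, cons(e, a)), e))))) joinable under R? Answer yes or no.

yes — NF(t₁) = cons(cons(e, cons(a, a)), cons(e, cons(cons(e, e), cons(e, a)))), NF(t₂) = cons(cons(e, cons(a, a)), cons(e, cons(cons(e, e), cons(e, a))))

Reduce t₁ = cons(cons(e, k(a, cons(e, e))), cons(e, cons(f(cons(a, k(cons(a, e), cons(e, e))), e), k(e, f(cons(a, cons(e, a)), e))))):
1. cons(cons(e, k(a, cons(e, e))), cons(e, cons(f(cons(a, k(cons(a, e), cons(e, e))), e), k(e, f(cons(a, cons(e, a)), e)))))  →  cons(cons(e, cons(a, a)), cons(e, cons(f(cons(a, k(cons(a, e), cons(e, e))), e), k(e, f(cons(a, cons(e, a)), e)))))   [R1 at 1.2]
2. cons(cons(e, cons(a, a)), cons(e, cons(f(cons(a, k(cons(a, e), cons(e, e))), e), k(e, f(cons(a, cons(e, a)), e)))))  →  cons(cons(e, cons(a, a)), cons(e, cons(f(cons(a, cons(cons(a, e), a)), e), k(e, f(cons(a, cons(e, a)), e)))))   [R1 at 2.2.1.1.2]
3. cons(cons(e, cons(a, a)), cons(e, cons(f(cons(a, cons(cons(a, e), a)), e), k(e, f(cons(a, cons(e, a)), e)))))  →  cons(cons(e, cons(a, a)), cons(e, cons(cons(e, e), k(e, f(cons(a, cons(e, a)), e)))))   [R3 at 2.2.1]
4. cons(cons(e, cons(a, a)), cons(e, cons(cons(e, e), k(e, f(cons(a, cons(e, a)), e)))))  →  cons(cons(e, cons(a, a)), cons(e, cons(cons(e, e), cons(e, a))))   [R1 at 2.2.2]

Reduce t₂ = cons(cons(e, k(a, cons(a, a))), cons(e, cons(f(cons(k(a, e), k(cons(e, e), e)), e), k(e, f(cons(a, cons(e, a)), e))))):
1. cons(cons(e, k(a, cons(a, a))), cons(e, cons(f(cons(k(a, e), k(cons(e, e), e)), e), k(e, f(cons(a, cons(e, a)), e)))))  →  cons(cons(e, cons(a, a)), cons(e, cons(f(cons(k(a, e), k(cons(e, e), e)), e), k(e, f(cons(a, cons(e, a)), e)))))   [R1 at 1.2]
2. cons(cons(e, cons(a, a)), cons(e, cons(f(cons(k(a, e), k(cons(e, e), e)), e), k(e, f(cons(a, cons(e, a)), e)))))  →  cons(cons(e, cons(a, a)), cons(e, cons(f(cons(cons(a, a), k(cons(e, e), e)), e), k(e, f(cons(a, cons(e, a)), e)))))   [R1 at 2.2.1.1.1]
3. cons(cons(e, cons(a, a)), cons(e, cons(f(cons(cons(a, a), k(cons(e, e), e)), e), k(e, f(cons(a, cons(e, a)), e)))))  →  cons(cons(e, cons(a, a)), cons(e, cons(f(cons(cons(a, a), cons(cons(e, e), a)), e), k(e, f(cons(a, cons(e, a)), e)))))   [R1 at 2.2.1.1.2]
4. cons(cons(e, cons(a, a)), cons(e, cons(f(cons(cons(a, a), cons(cons(e, e), a)), e), k(e, f(cons(a, cons(e, a)), e)))))  →  cons(cons(e, cons(a, a)), cons(e, cons(cons(e, e), k(e, f(cons(a, cons(e, a)), e)))))   [R3 at 2.2.1]
5. cons(cons(e, cons(a, a)), cons(e, cons(cons(e, e), k(e, f(cons(a, cons(e, a)), e)))))  →  cons(cons(e, cons(a, a)), cons(e, cons(cons(e, e), cons(e, a))))   [R1 at 2.2.2]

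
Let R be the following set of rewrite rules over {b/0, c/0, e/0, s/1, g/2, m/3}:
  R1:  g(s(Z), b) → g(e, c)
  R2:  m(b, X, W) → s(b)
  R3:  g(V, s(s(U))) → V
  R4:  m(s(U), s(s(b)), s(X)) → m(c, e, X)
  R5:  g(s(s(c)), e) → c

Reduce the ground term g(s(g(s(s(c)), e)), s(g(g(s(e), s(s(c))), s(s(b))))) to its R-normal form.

s(c)

1. g(s(g(s(s(c)), e)), s(g(g(s(e), s(s(c))), s(s(b)))))  →  g(s(c), s(g(g(s(e), s(s(c))), s(s(b)))))   [R5 at 1.1]
2. g(s(c), s(g(g(s(e), s(s(c))), s(s(b)))))  →  g(s(c), s(g(s(e), s(s(c)))))   [R3 at 2.1]
3. g(s(c), s(g(s(e), s(s(c)))))  →  g(s(c), s(s(e)))   [R3 at 2.1]
4. g(s(c), s(s(e)))  →  s(c)   [R3 at ε]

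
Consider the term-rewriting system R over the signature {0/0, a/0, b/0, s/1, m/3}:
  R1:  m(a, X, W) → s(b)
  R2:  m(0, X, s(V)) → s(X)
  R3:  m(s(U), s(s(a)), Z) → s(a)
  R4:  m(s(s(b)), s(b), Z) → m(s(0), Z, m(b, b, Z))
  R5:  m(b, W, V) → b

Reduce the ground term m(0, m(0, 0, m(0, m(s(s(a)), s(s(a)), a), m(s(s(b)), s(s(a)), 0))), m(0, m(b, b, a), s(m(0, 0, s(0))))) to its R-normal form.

1. m(0, m(0, 0, m(0, m(s(s(a)), s(s(a)), a), m(s(s(b)), s(s(a)), 0))), m(0, m(b, b, a), s(m(0, 0, s(0)))))  →  m(0, m(0, 0, m(0, s(a), m(s(s(b)), s(s(a)), 0))), m(0, m(b, b, a), s(m(0, 0, s(0)))))   [R3 at 2.3.2]
2. m(0, m(0, 0, m(0, s(a), m(s(s(b)), s(s(a)), 0))), m(0, m(b, b, a), s(m(0, 0, s(0)))))  →  m(0, m(0, 0, m(0, s(a), s(a))), m(0, m(b, b, a), s(m(0, 0, s(0)))))   [R3 at 2.3.3]
3. m(0, m(0, 0, m(0, s(a), s(a))), m(0, m(b, b, a), s(m(0, 0, s(0)))))  →  m(0, m(0, 0, s(s(a))), m(0, m(b, b, a), s(m(0, 0, s(0)))))   [R2 at 2.3]
4. m(0, m(0, 0, s(s(a))), m(0, m(b, b, a), s(m(0, 0, s(0)))))  →  m(0, s(0), m(0, m(b, b, a), s(m(0, 0, s(0)))))   [R2 at 2]
5. m(0, s(0), m(0, m(b, b, a), s(m(0, 0, s(0)))))  →  m(0, s(0), s(m(b, b, a)))   [R2 at 3]
6. m(0, s(0), s(m(b, b, a)))  →  s(s(0))   [R2 at ε]

s(s(0))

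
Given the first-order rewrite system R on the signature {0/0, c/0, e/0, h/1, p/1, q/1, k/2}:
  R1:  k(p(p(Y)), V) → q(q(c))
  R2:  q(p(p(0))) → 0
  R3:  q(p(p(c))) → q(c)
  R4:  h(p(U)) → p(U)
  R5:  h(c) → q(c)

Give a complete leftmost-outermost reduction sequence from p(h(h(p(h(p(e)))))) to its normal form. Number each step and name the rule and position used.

p(p(p(e)))

1. p(h(h(p(h(p(e))))))  →  p(h(p(h(p(e)))))   [R4 at 1.1]
2. p(h(p(h(p(e)))))  →  p(p(h(p(e))))   [R4 at 1]
3. p(p(h(p(e))))  →  p(p(p(e)))   [R4 at 1.1]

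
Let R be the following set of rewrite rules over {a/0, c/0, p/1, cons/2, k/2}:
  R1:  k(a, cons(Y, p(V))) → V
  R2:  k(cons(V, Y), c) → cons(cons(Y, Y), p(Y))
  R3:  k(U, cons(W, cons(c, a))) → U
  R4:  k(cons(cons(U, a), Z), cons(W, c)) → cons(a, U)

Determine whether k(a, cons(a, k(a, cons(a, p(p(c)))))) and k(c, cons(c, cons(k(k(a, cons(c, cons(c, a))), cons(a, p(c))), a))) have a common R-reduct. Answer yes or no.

yes — NF(t₁) = c, NF(t₂) = c

Reduce t₁ = k(a, cons(a, k(a, cons(a, p(p(c)))))):
1. k(a, cons(a, k(a, cons(a, p(p(c))))))  →  k(a, cons(a, p(c)))   [R1 at 2.2]
2. k(a, cons(a, p(c)))  →  c   [R1 at ε]

Reduce t₂ = k(c, cons(c, cons(k(k(a, cons(c, cons(c, a))), cons(a, p(c))), a))):
1. k(c, cons(c, cons(k(k(a, cons(c, cons(c, a))), cons(a, p(c))), a)))  →  k(c, cons(c, cons(k(a, cons(a, p(c))), a)))   [R3 at 2.2.1.1]
2. k(c, cons(c, cons(k(a, cons(a, p(c))), a)))  →  k(c, cons(c, cons(c, a)))   [R1 at 2.2.1]
3. k(c, cons(c, cons(c, a)))  →  c   [R3 at ε]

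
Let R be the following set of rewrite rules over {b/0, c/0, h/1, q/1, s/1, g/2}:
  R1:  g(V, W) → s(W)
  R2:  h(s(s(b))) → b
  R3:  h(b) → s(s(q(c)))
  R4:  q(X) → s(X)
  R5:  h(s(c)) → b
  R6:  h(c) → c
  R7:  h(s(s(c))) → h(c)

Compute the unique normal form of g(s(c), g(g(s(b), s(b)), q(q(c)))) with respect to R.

s(s(s(s(c))))

1. g(s(c), g(g(s(b), s(b)), q(q(c))))  →  s(g(g(s(b), s(b)), q(q(c))))   [R1 at ε]
2. s(g(g(s(b), s(b)), q(q(c))))  →  s(s(q(q(c))))   [R1 at 1]
3. s(s(q(q(c))))  →  s(s(s(q(c))))   [R4 at 1.1]
4. s(s(s(q(c))))  →  s(s(s(s(c))))   [R4 at 1.1.1]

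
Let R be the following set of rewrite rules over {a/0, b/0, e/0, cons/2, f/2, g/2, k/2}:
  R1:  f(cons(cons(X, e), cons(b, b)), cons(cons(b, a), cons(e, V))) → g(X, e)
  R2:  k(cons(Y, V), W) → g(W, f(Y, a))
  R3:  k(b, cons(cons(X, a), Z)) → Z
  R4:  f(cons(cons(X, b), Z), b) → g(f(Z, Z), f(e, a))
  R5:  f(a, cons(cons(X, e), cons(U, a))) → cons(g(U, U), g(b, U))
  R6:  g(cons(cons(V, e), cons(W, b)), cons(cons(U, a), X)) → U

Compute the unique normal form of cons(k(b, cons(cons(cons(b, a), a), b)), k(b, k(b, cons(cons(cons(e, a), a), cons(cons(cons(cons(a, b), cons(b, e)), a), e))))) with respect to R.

cons(b, e)

1. cons(k(b, cons(cons(cons(b, a), a), b)), k(b, k(b, cons(cons(cons(e, a), a), cons(cons(cons(cons(a, b), cons(b, e)), a), e)))))  →  cons(b, k(b, k(b, cons(cons(cons(e, a), a), cons(cons(cons(cons(a, b), cons(b, e)), a), e)))))   [R3 at 1]
2. cons(b, k(b, k(b, cons(cons(cons(e, a), a), cons(cons(cons(cons(a, b), cons(b, e)), a), e)))))  →  cons(b, k(b, cons(cons(cons(cons(a, b), cons(b, e)), a), e)))   [R3 at 2.2]
3. cons(b, k(b, cons(cons(cons(cons(a, b), cons(b, e)), a), e)))  →  cons(b, e)   [R3 at 2]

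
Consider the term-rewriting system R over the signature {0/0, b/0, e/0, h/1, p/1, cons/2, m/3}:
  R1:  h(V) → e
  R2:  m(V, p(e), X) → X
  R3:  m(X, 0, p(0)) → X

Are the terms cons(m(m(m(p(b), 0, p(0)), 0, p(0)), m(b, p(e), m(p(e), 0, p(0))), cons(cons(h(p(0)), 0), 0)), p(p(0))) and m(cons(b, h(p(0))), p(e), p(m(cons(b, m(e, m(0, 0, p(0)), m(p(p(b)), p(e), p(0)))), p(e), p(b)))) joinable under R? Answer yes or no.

Reduce t₁ = cons(m(m(m(p(b), 0, p(0)), 0, p(0)), m(b, p(e), m(p(e), 0, p(0))), cons(cons(h(p(0)), 0), 0)), p(p(0))):
1. cons(m(m(m(p(b), 0, p(0)), 0, p(0)), m(b, p(e), m(p(e), 0, p(0))), cons(cons(h(p(0)), 0), 0)), p(p(0)))  →  cons(m(m(p(b), 0, p(0)), m(b, p(e), m(p(e), 0, p(0))), cons(cons(h(p(0)), 0), 0)), p(p(0)))   [R3 at 1.1]
2. cons(m(m(p(b), 0, p(0)), m(b, p(e), m(p(e), 0, p(0))), cons(cons(h(p(0)), 0), 0)), p(p(0)))  →  cons(m(p(b), m(b, p(e), m(p(e), 0, p(0))), cons(cons(h(p(0)), 0), 0)), p(p(0)))   [R3 at 1.1]
3. cons(m(p(b), m(b, p(e), m(p(e), 0, p(0))), cons(cons(h(p(0)), 0), 0)), p(p(0)))  →  cons(m(p(b), m(p(e), 0, p(0)), cons(cons(h(p(0)), 0), 0)), p(p(0)))   [R2 at 1.2]
4. cons(m(p(b), m(p(e), 0, p(0)), cons(cons(h(p(0)), 0), 0)), p(p(0)))  →  cons(m(p(b), p(e), cons(cons(h(p(0)), 0), 0)), p(p(0)))   [R3 at 1.2]
5. cons(m(p(b), p(e), cons(cons(h(p(0)), 0), 0)), p(p(0)))  →  cons(cons(cons(h(p(0)), 0), 0), p(p(0)))   [R2 at 1]
6. cons(cons(cons(h(p(0)), 0), 0), p(p(0)))  →  cons(cons(cons(e, 0), 0), p(p(0)))   [R1 at 1.1.1]

Reduce t₂ = m(cons(b, h(p(0))), p(e), p(m(cons(b, m(e, m(0, 0, p(0)), m(p(p(b)), p(e), p(0)))), p(e), p(b)))):
1. m(cons(b, h(p(0))), p(e), p(m(cons(b, m(e, m(0, 0, p(0)), m(p(p(b)), p(e), p(0)))), p(e), p(b))))  →  p(m(cons(b, m(e, m(0, 0, p(0)), m(p(p(b)), p(e), p(0)))), p(e), p(b)))   [R2 at ε]
2. p(m(cons(b, m(e, m(0, 0, p(0)), m(p(p(b)), p(e), p(0)))), p(e), p(b)))  →  p(p(b))   [R2 at 1]

no — NF(t₁) = cons(cons(cons(e, 0), 0), p(p(0))), NF(t₂) = p(p(b))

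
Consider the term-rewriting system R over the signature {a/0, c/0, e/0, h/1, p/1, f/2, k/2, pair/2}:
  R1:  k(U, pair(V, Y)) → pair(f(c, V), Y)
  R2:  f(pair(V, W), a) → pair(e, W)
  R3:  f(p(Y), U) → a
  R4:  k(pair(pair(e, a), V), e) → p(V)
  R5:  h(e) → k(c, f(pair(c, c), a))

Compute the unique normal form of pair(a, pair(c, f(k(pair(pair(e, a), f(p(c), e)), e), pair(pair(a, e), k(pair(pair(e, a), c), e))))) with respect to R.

1. pair(a, pair(c, f(k(pair(pair(e, a), f(p(c), e)), e), pair(pair(a, e), k(pair(pair(e, a), c), e)))))  →  pair(a, pair(c, f(p(f(p(c), e)), pair(pair(a, e), k(pair(pair(e, a), c), e)))))   [R4 at 2.2.1]
2. pair(a, pair(c, f(p(f(p(c), e)), pair(pair(a, e), k(pair(pair(e, a), c), e)))))  →  pair(a, pair(c, a))   [R3 at 2.2]

pair(a, pair(c, a))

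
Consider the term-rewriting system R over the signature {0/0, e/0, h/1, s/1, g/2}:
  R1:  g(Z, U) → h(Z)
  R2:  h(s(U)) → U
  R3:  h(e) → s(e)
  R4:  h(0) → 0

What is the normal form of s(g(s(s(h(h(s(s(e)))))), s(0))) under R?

s(s(e))

1. s(g(s(s(h(h(s(s(e)))))), s(0)))  →  s(h(s(s(h(h(s(s(e))))))))   [R1 at 1]
2. s(h(s(s(h(h(s(s(e))))))))  →  s(s(h(h(s(s(e))))))   [R2 at 1]
3. s(s(h(h(s(s(e))))))  →  s(s(h(s(e))))   [R2 at 1.1.1]
4. s(s(h(s(e))))  →  s(s(e))   [R2 at 1.1]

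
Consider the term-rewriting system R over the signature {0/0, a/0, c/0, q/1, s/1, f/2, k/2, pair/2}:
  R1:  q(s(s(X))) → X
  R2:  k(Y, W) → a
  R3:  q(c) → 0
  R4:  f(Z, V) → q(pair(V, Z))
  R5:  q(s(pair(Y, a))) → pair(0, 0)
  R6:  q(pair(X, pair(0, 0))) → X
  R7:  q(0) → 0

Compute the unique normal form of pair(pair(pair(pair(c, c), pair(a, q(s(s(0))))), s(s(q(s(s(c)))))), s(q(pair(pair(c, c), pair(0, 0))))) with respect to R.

pair(pair(pair(pair(c, c), pair(a, 0)), s(s(c))), s(pair(c, c)))

1. pair(pair(pair(pair(c, c), pair(a, q(s(s(0))))), s(s(q(s(s(c)))))), s(q(pair(pair(c, c), pair(0, 0)))))  →  pair(pair(pair(pair(c, c), pair(a, 0)), s(s(q(s(s(c)))))), s(q(pair(pair(c, c), pair(0, 0)))))   [R1 at 1.1.2.2]
2. pair(pair(pair(pair(c, c), pair(a, 0)), s(s(q(s(s(c)))))), s(q(pair(pair(c, c), pair(0, 0)))))  →  pair(pair(pair(pair(c, c), pair(a, 0)), s(s(c))), s(q(pair(pair(c, c), pair(0, 0)))))   [R1 at 1.2.1.1]
3. pair(pair(pair(pair(c, c), pair(a, 0)), s(s(c))), s(q(pair(pair(c, c), pair(0, 0)))))  →  pair(pair(pair(pair(c, c), pair(a, 0)), s(s(c))), s(pair(c, c)))   [R6 at 2.1]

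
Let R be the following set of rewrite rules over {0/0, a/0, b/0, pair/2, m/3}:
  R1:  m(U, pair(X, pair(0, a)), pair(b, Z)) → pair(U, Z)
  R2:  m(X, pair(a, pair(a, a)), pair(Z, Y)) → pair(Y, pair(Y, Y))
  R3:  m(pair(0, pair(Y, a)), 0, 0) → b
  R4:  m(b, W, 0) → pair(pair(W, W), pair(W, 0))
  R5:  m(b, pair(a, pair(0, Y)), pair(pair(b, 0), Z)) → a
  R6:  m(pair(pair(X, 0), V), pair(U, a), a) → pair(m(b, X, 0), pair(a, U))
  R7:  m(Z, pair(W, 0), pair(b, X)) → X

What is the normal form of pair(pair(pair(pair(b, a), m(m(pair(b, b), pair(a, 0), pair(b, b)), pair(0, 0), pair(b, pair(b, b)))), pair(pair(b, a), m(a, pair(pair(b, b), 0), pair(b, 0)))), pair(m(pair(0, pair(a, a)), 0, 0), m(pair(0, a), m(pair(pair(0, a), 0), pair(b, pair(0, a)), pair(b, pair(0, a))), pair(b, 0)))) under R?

pair(pair(pair(pair(b, a), pair(b, b)), pair(pair(b, a), 0)), pair(b, pair(pair(0, a), 0)))

1. pair(pair(pair(pair(b, a), m(m(pair(b, b), pair(a, 0), pair(b, b)), pair(0, 0), pair(b, pair(b, b)))), pair(pair(b, a), m(a, pair(pair(b, b), 0), pair(b, 0)))), pair(m(pair(0, pair(a, a)), 0, 0), m(pair(0, a), m(pair(pair(0, a), 0), pair(b, pair(0, a)), pair(b, pair(0, a))), pair(b, 0))))  →  pair(pair(pair(pair(b, a), pair(b, b)), pair(pair(b, a), m(a, pair(pair(b, b), 0), pair(b, 0)))), pair(m(pair(0, pair(a, a)), 0, 0), m(pair(0, a), m(pair(pair(0, a), 0), pair(b, pair(0, a)), pair(b, pair(0, a))), pair(b, 0))))   [R7 at 1.1.2]
2. pair(pair(pair(pair(b, a), pair(b, b)), pair(pair(b, a), m(a, pair(pair(b, b), 0), pair(b, 0)))), pair(m(pair(0, pair(a, a)), 0, 0), m(pair(0, a), m(pair(pair(0, a), 0), pair(b, pair(0, a)), pair(b, pair(0, a))), pair(b, 0))))  →  pair(pair(pair(pair(b, a), pair(b, b)), pair(pair(b, a), 0)), pair(m(pair(0, pair(a, a)), 0, 0), m(pair(0, a), m(pair(pair(0, a), 0), pair(b, pair(0, a)), pair(b, pair(0, a))), pair(b, 0))))   [R7 at 1.2.2]
3. pair(pair(pair(pair(b, a), pair(b, b)), pair(pair(b, a), 0)), pair(m(pair(0, pair(a, a)), 0, 0), m(pair(0, a), m(pair(pair(0, a), 0), pair(b, pair(0, a)), pair(b, pair(0, a))), pair(b, 0))))  →  pair(pair(pair(pair(b, a), pair(b, b)), pair(pair(b, a), 0)), pair(b, m(pair(0, a), m(pair(pair(0, a), 0), pair(b, pair(0, a)), pair(b, pair(0, a))), pair(b, 0))))   [R3 at 2.1]
4. pair(pair(pair(pair(b, a), pair(b, b)), pair(pair(b, a), 0)), pair(b, m(pair(0, a), m(pair(pair(0, a), 0), pair(b, pair(0, a)), pair(b, pair(0, a))), pair(b, 0))))  →  pair(pair(pair(pair(b, a), pair(b, b)), pair(pair(b, a), 0)), pair(b, m(pair(0, a), pair(pair(pair(0, a), 0), pair(0, a)), pair(b, 0))))   [R1 at 2.2.2]
5. pair(pair(pair(pair(b, a), pair(b, b)), pair(pair(b, a), 0)), pair(b, m(pair(0, a), pair(pair(pair(0, a), 0), pair(0, a)), pair(b, 0))))  →  pair(pair(pair(pair(b, a), pair(b, b)), pair(pair(b, a), 0)), pair(b, pair(pair(0, a), 0)))   [R1 at 2.2]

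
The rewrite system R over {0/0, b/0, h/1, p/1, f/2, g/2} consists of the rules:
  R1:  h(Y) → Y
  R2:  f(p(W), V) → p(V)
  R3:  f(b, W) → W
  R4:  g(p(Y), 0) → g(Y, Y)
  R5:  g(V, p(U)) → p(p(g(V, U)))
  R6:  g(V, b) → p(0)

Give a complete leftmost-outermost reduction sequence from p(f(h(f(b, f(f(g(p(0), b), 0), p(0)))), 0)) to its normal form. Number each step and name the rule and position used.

1. p(f(h(f(b, f(f(g(p(0), b), 0), p(0)))), 0))  →  p(f(f(b, f(f(g(p(0), b), 0), p(0))), 0))   [R1 at 1.1]
2. p(f(f(b, f(f(g(p(0), b), 0), p(0))), 0))  →  p(f(f(f(g(p(0), b), 0), p(0)), 0))   [R3 at 1.1]
3. p(f(f(f(g(p(0), b), 0), p(0)), 0))  →  p(f(f(f(p(0), 0), p(0)), 0))   [R6 at 1.1.1.1]
4. p(f(f(f(p(0), 0), p(0)), 0))  →  p(f(f(p(0), p(0)), 0))   [R2 at 1.1.1]
5. p(f(f(p(0), p(0)), 0))  →  p(f(p(p(0)), 0))   [R2 at 1.1]
6. p(f(p(p(0)), 0))  →  p(p(0))   [R2 at 1]

p(p(0))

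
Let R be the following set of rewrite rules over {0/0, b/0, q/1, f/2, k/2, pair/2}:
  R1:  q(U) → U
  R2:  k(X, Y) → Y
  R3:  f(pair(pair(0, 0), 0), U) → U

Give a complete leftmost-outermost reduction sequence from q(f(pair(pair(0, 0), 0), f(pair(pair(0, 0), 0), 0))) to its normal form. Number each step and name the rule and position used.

1. q(f(pair(pair(0, 0), 0), f(pair(pair(0, 0), 0), 0)))  →  f(pair(pair(0, 0), 0), f(pair(pair(0, 0), 0), 0))   [R1 at ε]
2. f(pair(pair(0, 0), 0), f(pair(pair(0, 0), 0), 0))  →  f(pair(pair(0, 0), 0), 0)   [R3 at ε]
3. f(pair(pair(0, 0), 0), 0)  →  0   [R3 at ε]

0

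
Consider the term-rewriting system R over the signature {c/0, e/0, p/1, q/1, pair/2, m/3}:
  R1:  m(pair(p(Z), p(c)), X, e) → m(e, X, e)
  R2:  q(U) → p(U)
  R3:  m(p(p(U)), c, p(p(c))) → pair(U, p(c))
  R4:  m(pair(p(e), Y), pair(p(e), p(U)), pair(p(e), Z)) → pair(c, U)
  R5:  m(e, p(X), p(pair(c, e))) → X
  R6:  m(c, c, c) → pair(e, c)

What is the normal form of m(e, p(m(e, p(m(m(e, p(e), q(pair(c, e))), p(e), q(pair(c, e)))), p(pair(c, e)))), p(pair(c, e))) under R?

e

1. m(e, p(m(e, p(m(m(e, p(e), q(pair(c, e))), p(e), q(pair(c, e)))), p(pair(c, e)))), p(pair(c, e)))  →  m(e, p(m(m(e, p(e), q(pair(c, e))), p(e), q(pair(c, e)))), p(pair(c, e)))   [R5 at ε]
2. m(e, p(m(m(e, p(e), q(pair(c, e))), p(e), q(pair(c, e)))), p(pair(c, e)))  →  m(m(e, p(e), q(pair(c, e))), p(e), q(pair(c, e)))   [R5 at ε]
3. m(m(e, p(e), q(pair(c, e))), p(e), q(pair(c, e)))  →  m(m(e, p(e), p(pair(c, e))), p(e), q(pair(c, e)))   [R2 at 1.3]
4. m(m(e, p(e), p(pair(c, e))), p(e), q(pair(c, e)))  →  m(e, p(e), q(pair(c, e)))   [R5 at 1]
5. m(e, p(e), q(pair(c, e)))  →  m(e, p(e), p(pair(c, e)))   [R2 at 3]
6. m(e, p(e), p(pair(c, e)))  →  e   [R5 at ε]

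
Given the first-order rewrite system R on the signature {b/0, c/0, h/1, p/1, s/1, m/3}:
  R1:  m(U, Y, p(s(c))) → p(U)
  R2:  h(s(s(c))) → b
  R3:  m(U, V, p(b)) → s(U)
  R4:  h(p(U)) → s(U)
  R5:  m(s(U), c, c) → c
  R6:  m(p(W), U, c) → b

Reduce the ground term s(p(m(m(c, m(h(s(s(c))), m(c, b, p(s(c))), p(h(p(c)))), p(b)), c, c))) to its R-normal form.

s(p(c))

1. s(p(m(m(c, m(h(s(s(c))), m(c, b, p(s(c))), p(h(p(c)))), p(b)), c, c)))  →  s(p(m(s(c), c, c)))   [R3 at 1.1.1]
2. s(p(m(s(c), c, c)))  →  s(p(c))   [R5 at 1.1]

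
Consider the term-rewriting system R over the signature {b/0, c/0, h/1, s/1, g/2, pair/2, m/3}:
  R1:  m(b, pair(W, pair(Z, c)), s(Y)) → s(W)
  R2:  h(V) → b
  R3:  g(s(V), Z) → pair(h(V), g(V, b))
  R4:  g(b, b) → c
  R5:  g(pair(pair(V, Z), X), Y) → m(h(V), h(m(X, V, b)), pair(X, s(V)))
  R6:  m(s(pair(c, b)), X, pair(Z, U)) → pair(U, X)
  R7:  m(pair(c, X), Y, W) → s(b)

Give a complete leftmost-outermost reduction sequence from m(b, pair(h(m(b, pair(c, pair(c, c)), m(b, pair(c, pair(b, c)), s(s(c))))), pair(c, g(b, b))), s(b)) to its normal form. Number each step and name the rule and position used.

s(b)

1. m(b, pair(h(m(b, pair(c, pair(c, c)), m(b, pair(c, pair(b, c)), s(s(c))))), pair(c, g(b, b))), s(b))  →  m(b, pair(b, pair(c, g(b, b))), s(b))   [R2 at 2.1]
2. m(b, pair(b, pair(c, g(b, b))), s(b))  →  m(b, pair(b, pair(c, c)), s(b))   [R4 at 2.2.2]
3. m(b, pair(b, pair(c, c)), s(b))  →  s(b)   [R1 at ε]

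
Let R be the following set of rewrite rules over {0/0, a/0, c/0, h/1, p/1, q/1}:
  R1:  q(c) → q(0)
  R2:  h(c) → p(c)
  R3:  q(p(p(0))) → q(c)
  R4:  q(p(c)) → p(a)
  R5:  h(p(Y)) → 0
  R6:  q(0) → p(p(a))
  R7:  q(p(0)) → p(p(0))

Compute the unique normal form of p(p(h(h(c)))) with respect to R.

1. p(p(h(h(c))))  →  p(p(h(p(c))))   [R2 at 1.1.1]
2. p(p(h(p(c))))  →  p(p(0))   [R5 at 1.1]

p(p(0))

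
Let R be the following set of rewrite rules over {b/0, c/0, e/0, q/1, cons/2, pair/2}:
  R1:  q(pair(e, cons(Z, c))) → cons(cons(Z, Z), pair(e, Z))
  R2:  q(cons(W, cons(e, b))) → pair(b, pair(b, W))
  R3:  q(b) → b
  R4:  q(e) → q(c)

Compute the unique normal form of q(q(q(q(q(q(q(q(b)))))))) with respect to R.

1. q(q(q(q(q(q(q(q(b))))))))  →  q(q(q(q(q(q(q(b)))))))   [R3 at 1.1.1.1.1.1.1]
2. q(q(q(q(q(q(q(b)))))))  →  q(q(q(q(q(q(b))))))   [R3 at 1.1.1.1.1.1]
3. q(q(q(q(q(q(b))))))  →  q(q(q(q(q(b)))))   [R3 at 1.1.1.1.1]
4. q(q(q(q(q(b)))))  →  q(q(q(q(b))))   [R3 at 1.1.1.1]
5. q(q(q(q(b))))  →  q(q(q(b)))   [R3 at 1.1.1]
6. q(q(q(b)))  →  q(q(b))   [R3 at 1.1]
7. q(q(b))  →  q(b)   [R3 at 1]
8. q(b)  →  b   [R3 at ε]

b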